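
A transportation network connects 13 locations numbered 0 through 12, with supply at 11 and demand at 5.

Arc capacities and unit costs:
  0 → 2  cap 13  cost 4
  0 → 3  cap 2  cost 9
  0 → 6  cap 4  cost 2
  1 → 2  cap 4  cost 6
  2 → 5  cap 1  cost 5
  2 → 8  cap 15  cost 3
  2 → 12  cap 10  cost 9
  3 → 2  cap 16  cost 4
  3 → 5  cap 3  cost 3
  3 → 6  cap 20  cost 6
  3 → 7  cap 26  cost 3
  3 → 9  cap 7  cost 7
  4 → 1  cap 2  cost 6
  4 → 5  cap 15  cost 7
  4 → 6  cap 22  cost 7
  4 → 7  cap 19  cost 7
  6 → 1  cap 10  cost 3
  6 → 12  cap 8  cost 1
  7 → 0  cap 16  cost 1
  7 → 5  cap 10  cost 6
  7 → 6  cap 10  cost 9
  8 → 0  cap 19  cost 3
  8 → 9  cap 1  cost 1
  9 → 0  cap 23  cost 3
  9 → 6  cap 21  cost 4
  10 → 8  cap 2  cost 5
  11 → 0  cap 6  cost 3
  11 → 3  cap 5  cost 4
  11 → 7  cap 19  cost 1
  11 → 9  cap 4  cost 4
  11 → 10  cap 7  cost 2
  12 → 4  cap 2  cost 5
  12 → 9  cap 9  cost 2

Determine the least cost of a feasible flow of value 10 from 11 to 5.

shortest-cost path #1: 11→3→5 push 3 @ unit cost 7 (adds 21)
shortest-cost path #2: 11→7→5 push 7 @ unit cost 7 (adds 49)
total cost = 70

Minimum cost for 10 units: 70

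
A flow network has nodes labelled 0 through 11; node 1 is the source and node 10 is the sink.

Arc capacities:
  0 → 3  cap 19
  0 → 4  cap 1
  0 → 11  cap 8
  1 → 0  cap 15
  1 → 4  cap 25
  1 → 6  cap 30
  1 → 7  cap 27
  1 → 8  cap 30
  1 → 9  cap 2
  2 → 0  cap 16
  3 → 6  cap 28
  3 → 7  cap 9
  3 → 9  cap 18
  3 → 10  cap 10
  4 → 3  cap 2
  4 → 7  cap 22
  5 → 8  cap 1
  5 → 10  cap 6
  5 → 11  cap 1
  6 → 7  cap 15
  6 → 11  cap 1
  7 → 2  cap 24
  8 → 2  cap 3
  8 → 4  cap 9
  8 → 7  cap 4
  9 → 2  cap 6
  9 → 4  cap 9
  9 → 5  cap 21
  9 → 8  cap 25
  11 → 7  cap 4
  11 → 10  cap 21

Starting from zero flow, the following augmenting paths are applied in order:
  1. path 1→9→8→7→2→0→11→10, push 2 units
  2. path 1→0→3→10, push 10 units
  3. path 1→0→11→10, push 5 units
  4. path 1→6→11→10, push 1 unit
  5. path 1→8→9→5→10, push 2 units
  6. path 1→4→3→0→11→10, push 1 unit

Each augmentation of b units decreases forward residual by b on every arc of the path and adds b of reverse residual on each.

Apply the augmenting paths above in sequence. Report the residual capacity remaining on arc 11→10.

Residual capacity of (11,10): 12

after path 1 (1→9→8→7→2→0→11→10, push 2): res(11,10)=19
after path 2 (1→0→3→10, push 10): res(11,10)=19
after path 3 (1→0→11→10, push 5): res(11,10)=14
after path 4 (1→6→11→10, push 1): res(11,10)=13
after path 5 (1→8→9→5→10, push 2): res(11,10)=13
after path 6 (1→4→3→0→11→10, push 1): res(11,10)=12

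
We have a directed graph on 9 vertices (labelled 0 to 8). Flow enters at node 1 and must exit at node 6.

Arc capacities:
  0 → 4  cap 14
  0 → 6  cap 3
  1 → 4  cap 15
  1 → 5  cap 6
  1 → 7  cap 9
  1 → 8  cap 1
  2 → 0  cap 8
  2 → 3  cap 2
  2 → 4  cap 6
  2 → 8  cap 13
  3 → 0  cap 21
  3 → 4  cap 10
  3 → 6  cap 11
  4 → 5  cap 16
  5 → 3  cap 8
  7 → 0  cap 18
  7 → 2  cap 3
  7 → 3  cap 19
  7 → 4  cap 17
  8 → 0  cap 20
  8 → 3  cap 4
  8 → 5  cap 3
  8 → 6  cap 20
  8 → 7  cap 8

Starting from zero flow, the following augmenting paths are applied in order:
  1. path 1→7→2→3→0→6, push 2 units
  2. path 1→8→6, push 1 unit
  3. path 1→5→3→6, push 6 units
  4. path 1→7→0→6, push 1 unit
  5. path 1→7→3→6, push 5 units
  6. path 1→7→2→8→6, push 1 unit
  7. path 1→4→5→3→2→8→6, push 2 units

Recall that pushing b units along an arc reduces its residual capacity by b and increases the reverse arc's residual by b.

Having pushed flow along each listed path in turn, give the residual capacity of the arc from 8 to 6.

after path 1 (1→7→2→3→0→6, push 2): res(8,6)=20
after path 2 (1→8→6, push 1): res(8,6)=19
after path 3 (1→5→3→6, push 6): res(8,6)=19
after path 4 (1→7→0→6, push 1): res(8,6)=19
after path 5 (1→7→3→6, push 5): res(8,6)=19
after path 6 (1→7→2→8→6, push 1): res(8,6)=18
after path 7 (1→4→5→3→2→8→6, push 2): res(8,6)=16

Residual capacity of (8,6): 16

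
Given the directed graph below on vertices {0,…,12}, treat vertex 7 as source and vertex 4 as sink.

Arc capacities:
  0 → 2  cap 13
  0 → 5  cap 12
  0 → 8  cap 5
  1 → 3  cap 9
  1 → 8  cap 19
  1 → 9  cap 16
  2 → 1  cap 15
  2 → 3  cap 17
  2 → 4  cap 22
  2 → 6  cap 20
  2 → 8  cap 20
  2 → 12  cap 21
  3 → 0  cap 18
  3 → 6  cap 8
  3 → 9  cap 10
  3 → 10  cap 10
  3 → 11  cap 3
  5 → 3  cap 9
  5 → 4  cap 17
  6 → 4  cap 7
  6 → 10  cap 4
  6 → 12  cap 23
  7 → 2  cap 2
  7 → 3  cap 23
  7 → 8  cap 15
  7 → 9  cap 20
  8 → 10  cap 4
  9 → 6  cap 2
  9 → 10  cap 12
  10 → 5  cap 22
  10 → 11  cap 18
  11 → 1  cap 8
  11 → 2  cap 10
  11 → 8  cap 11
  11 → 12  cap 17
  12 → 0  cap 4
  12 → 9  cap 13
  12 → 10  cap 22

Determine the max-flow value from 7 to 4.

augment #1: 7→2→4 bottleneck 2, total now 2
augment #2: 7→3→6→4 bottleneck 7, total now 9
augment #3: 7→3→0→2→4 bottleneck 13, total now 22
augment #4: 7→3→0→5→4 bottleneck 3, total now 25
augment #5: 7→8→10→5→4 bottleneck 4, total now 29
augment #6: 7→9→10→5→4 bottleneck 10, total now 39
augment #7: 7→9→10→11→2→4 bottleneck 2, total now 41
augment #8: 7→9→6→3→11→2→4 bottleneck 2, total now 43

Maximum flow value: 43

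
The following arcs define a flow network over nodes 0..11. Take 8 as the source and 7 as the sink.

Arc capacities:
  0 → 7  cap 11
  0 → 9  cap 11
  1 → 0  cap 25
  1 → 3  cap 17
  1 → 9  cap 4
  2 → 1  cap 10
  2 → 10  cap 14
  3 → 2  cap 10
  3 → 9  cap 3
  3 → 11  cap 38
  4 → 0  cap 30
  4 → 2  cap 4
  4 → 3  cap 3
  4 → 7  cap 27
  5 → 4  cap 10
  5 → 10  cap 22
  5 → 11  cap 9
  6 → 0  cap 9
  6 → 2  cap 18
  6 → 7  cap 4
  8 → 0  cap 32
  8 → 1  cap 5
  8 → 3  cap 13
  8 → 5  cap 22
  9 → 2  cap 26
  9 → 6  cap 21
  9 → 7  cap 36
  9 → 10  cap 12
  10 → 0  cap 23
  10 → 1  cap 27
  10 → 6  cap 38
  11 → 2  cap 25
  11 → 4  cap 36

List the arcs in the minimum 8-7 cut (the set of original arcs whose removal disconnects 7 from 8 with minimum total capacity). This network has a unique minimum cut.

Min-cut arcs: {(0,7), (0,9), (1,9), (3,9), (4,7), (6,7)} (total capacity 60)

augment #1: 8→0→7 push 11
augment #2: 8→0→9→7 push 11
augment #3: 8→1→9→7 push 4
augment #4: 8→3→9→7 push 3
augment #5: 8→5→4→7 push 10
augment #6: 8→3→11→4→7 push 10
augment #7: 8→5→10→6→7 push 4
augment #8: 8→5→11→4→7 push 7
max flow = 60; residual-reachable set from 8 gives S-side
cut edges (S→T): {(0,7), (0,9), (1,9), (3,9), (4,7), (6,7)} total cap 60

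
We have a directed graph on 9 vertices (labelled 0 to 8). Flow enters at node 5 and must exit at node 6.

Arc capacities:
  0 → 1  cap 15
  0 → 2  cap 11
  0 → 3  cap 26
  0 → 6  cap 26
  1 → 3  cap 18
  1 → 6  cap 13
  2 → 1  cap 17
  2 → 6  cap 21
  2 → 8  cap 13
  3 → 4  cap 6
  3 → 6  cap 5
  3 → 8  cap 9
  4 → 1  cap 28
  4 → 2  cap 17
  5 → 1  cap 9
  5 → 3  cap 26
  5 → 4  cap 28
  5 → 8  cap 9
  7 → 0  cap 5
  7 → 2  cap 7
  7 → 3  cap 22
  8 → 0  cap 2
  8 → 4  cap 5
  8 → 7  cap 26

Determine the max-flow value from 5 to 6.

augment #1: 5→1→6 bottleneck 9, total now 9
augment #2: 5→3→6 bottleneck 5, total now 14
augment #3: 5→4→1→6 bottleneck 4, total now 18
augment #4: 5→4→2→6 bottleneck 17, total now 35
augment #5: 5→8→0→6 bottleneck 2, total now 37
augment #6: 5→8→7→0→6 bottleneck 5, total now 42
augment #7: 5→8→7→2→6 bottleneck 2, total now 44
augment #8: 5→3→8→7→2→6 bottleneck 2, total now 46

Maximum flow value: 46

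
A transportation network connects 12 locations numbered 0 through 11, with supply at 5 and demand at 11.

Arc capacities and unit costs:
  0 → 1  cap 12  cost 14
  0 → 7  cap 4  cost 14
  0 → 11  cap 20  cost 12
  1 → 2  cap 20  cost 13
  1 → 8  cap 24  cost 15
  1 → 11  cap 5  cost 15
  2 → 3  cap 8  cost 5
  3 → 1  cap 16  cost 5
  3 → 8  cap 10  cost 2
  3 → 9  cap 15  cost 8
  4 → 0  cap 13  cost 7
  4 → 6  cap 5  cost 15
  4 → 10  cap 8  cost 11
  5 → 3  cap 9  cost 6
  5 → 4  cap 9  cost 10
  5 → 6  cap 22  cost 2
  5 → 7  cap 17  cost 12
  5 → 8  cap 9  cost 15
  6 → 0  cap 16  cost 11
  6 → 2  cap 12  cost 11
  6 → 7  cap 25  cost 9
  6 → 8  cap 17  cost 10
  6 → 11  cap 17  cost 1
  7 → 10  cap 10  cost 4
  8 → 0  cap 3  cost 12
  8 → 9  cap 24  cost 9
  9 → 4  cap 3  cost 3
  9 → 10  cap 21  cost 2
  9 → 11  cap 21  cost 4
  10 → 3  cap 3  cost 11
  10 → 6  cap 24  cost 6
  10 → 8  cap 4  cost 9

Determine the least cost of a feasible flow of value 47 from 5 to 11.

shortest-cost path #1: 5→6→11 push 17 @ unit cost 3 (adds 51)
shortest-cost path #2: 5→3→9→11 push 9 @ unit cost 18 (adds 162)
shortest-cost path #3: 5→6→8→9→11 push 5 @ unit cost 25 (adds 125)
shortest-cost path #4: 5→8→9→11 push 7 @ unit cost 28 (adds 196)
shortest-cost path #5: 5→8→6→0→11 push 2 @ unit cost 28 (adds 56)
shortest-cost path #6: 5→4→0→11 push 7 @ unit cost 29 (adds 203)
total cost = 793

Minimum cost for 47 units: 793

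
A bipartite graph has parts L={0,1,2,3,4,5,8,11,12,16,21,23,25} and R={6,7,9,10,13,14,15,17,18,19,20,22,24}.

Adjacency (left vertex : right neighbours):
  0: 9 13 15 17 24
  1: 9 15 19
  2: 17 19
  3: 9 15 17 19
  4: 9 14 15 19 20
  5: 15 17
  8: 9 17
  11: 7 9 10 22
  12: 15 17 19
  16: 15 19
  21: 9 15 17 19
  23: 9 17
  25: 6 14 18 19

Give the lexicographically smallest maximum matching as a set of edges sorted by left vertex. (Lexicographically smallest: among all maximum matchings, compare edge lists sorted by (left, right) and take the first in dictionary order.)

Lex-smallest maximum matching: {(0,13), (1,9), (2,17), (3,15), (4,14), (11,7), (12,19), (25,6)}

|M| = 8 (so the lex-smallest maximum matching has 8 edges)
process left vertices in ascending order; for each, take the smallest-labelled available neighbour that still permits 8 edges overall, or leave it unmatched if none does
lex-smallest matching: {0-13, 1-9, 2-17, 3-15, 4-14, 11-7, 12-19, 25-6}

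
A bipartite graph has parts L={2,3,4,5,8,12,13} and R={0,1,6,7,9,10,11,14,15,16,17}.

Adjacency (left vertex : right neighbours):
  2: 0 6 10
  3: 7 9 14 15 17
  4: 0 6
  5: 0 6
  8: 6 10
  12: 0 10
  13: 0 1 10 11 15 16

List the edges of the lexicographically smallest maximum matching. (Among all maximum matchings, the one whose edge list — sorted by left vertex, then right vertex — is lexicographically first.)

Lex-smallest maximum matching: {(2,0), (3,7), (4,6), (8,10), (13,1)}

|M| = 5 (so the lex-smallest maximum matching has 5 edges)
process left vertices in ascending order; for each, take the smallest-labelled available neighbour that still permits 5 edges overall, or leave it unmatched if none does
lex-smallest matching: {2-0, 3-7, 4-6, 8-10, 13-1}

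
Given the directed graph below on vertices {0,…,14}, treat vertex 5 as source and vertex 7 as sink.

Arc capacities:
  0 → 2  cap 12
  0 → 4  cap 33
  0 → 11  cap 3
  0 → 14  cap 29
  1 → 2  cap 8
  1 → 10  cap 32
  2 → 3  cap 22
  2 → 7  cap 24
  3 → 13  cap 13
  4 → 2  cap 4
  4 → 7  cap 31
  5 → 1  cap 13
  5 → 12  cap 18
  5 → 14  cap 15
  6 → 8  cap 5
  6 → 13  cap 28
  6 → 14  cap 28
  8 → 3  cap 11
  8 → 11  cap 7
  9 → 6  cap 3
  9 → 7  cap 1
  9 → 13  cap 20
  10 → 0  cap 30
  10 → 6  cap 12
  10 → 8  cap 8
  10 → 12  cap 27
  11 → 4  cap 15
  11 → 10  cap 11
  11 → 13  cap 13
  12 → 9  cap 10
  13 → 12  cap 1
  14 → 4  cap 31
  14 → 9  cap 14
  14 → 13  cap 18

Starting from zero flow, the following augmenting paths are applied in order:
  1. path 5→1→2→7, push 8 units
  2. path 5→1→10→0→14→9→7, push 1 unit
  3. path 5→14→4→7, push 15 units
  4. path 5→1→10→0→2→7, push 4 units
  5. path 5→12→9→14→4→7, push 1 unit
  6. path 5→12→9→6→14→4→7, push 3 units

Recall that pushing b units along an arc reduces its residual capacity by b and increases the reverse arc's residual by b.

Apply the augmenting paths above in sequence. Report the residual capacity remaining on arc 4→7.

after path 1 (5→1→2→7, push 8): res(4,7)=31
after path 2 (5→1→10→0→14→9→7, push 1): res(4,7)=31
after path 3 (5→14→4→7, push 15): res(4,7)=16
after path 4 (5→1→10→0→2→7, push 4): res(4,7)=16
after path 5 (5→12→9→14→4→7, push 1): res(4,7)=15
after path 6 (5→12→9→6→14→4→7, push 3): res(4,7)=12

Residual capacity of (4,7): 12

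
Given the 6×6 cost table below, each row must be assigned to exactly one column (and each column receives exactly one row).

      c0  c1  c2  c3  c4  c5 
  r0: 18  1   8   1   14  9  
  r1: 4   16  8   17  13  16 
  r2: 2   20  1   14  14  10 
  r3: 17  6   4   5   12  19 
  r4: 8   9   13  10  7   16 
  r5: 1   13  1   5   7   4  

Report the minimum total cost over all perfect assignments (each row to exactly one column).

optimal assignment: row0→col1 (cost 1), row1→col0 (cost 4), row2→col2 (cost 1), row3→col3 (cost 5), row4→col4 (cost 7), row5→col5 (cost 4)
total = 1 + 4 + 1 + 5 + 7 + 4 = 22

Minimum assignment cost: 22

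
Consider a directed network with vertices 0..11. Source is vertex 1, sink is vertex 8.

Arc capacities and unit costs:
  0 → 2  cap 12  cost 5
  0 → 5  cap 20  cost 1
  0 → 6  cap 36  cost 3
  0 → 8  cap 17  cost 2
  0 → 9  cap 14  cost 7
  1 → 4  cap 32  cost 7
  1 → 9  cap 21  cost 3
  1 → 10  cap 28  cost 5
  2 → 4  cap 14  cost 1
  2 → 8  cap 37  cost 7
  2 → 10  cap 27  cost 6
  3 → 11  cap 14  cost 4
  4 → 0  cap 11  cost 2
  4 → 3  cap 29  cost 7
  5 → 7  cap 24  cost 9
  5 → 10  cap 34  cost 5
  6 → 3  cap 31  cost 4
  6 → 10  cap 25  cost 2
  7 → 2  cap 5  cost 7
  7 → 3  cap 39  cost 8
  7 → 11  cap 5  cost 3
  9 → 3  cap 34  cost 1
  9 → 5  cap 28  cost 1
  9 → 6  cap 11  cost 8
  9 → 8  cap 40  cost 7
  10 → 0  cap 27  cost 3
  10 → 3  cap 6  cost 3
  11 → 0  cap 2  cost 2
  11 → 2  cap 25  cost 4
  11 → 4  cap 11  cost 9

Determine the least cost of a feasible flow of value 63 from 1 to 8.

Minimum cost for 63 units: 939

shortest-cost path #1: 1→9→8 push 21 @ unit cost 10 (adds 210)
shortest-cost path #2: 1→10→0→8 push 17 @ unit cost 10 (adds 170)
shortest-cost path #3: 1→10→0→2→8 push 10 @ unit cost 20 (adds 200)
shortest-cost path #4: 1→4→0→2→8 push 2 @ unit cost 21 (adds 42)
shortest-cost path #5: 1→4→0→9→8 push 9 @ unit cost 23 (adds 207)
shortest-cost path #6: 1→10→3→11→2→8 push 1 @ unit cost 23 (adds 23)
shortest-cost path #7: 1→4→3→11→2→8 push 3 @ unit cost 29 (adds 87)
total cost = 939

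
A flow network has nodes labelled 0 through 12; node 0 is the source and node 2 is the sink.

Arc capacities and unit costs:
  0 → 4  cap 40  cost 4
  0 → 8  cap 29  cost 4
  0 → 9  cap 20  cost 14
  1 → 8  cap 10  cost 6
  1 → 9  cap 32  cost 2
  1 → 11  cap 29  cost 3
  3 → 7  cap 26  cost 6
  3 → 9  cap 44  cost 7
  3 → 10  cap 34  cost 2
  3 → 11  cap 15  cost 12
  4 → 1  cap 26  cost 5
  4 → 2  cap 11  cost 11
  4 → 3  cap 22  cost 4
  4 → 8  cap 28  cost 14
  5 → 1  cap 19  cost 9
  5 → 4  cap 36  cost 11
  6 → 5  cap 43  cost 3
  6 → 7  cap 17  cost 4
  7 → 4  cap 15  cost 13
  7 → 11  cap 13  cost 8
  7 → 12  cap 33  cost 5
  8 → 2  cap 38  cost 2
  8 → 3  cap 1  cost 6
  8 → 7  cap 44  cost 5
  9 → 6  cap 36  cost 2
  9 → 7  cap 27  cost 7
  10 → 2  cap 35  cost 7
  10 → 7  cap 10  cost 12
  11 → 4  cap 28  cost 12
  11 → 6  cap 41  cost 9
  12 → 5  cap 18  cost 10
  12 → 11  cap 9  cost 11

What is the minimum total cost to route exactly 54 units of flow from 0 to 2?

Minimum cost for 54 units: 577

shortest-cost path #1: 0→8→2 push 29 @ unit cost 6 (adds 174)
shortest-cost path #2: 0→4→2 push 11 @ unit cost 15 (adds 165)
shortest-cost path #3: 0→4→1→8→2 push 9 @ unit cost 17 (adds 153)
shortest-cost path #4: 0→4→3→10→2 push 5 @ unit cost 17 (adds 85)
total cost = 577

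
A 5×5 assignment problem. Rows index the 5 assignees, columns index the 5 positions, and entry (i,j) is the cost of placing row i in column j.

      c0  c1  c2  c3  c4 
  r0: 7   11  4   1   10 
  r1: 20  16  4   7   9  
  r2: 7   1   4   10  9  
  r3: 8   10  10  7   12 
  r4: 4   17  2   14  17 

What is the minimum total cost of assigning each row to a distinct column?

optimal assignment: row0→col3 (cost 1), row1→col4 (cost 9), row2→col1 (cost 1), row3→col0 (cost 8), row4→col2 (cost 2)
total = 1 + 9 + 1 + 8 + 2 = 21

Minimum assignment cost: 21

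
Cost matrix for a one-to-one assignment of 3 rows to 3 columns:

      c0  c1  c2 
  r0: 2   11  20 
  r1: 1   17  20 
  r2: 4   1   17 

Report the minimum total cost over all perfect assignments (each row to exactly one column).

optimal assignment: row0→col2 (cost 20), row1→col0 (cost 1), row2→col1 (cost 1)
total = 20 + 1 + 1 = 22

Minimum assignment cost: 22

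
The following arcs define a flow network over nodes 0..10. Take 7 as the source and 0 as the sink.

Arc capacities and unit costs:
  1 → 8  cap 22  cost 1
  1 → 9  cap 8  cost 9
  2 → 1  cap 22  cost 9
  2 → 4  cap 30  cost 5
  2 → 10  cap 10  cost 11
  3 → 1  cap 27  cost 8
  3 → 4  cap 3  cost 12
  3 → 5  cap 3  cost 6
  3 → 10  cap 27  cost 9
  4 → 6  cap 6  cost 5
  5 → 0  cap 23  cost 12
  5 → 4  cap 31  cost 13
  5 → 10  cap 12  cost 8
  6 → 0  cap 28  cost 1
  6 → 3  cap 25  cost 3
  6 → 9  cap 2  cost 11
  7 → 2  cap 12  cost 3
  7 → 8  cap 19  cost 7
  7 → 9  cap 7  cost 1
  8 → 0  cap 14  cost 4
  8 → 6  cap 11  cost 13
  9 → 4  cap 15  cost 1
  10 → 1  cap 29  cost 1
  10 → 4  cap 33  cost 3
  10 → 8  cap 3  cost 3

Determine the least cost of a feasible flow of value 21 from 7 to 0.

shortest-cost path #1: 7→9→4→6→0 push 6 @ unit cost 8 (adds 48)
shortest-cost path #2: 7→8→0 push 14 @ unit cost 11 (adds 154)
shortest-cost path #3: 7→8→6→0 push 1 @ unit cost 21 (adds 21)
total cost = 223

Minimum cost for 21 units: 223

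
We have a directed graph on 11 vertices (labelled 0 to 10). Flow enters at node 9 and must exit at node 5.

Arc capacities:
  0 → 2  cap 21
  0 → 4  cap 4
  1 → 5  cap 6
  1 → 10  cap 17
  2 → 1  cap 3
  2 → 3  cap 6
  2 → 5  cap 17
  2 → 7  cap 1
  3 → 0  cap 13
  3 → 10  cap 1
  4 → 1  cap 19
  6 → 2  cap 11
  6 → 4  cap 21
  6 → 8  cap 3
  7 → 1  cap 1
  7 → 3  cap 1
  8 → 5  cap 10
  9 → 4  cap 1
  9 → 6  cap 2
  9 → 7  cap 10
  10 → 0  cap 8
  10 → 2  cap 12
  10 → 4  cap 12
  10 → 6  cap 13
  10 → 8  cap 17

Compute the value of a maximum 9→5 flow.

augment #1: 9→4→1→5 bottleneck 1, total now 1
augment #2: 9→6→2→5 bottleneck 2, total now 3
augment #3: 9→7→1→5 bottleneck 1, total now 4
augment #4: 9→7→3→0→2→5 bottleneck 1, total now 5

Maximum flow value: 5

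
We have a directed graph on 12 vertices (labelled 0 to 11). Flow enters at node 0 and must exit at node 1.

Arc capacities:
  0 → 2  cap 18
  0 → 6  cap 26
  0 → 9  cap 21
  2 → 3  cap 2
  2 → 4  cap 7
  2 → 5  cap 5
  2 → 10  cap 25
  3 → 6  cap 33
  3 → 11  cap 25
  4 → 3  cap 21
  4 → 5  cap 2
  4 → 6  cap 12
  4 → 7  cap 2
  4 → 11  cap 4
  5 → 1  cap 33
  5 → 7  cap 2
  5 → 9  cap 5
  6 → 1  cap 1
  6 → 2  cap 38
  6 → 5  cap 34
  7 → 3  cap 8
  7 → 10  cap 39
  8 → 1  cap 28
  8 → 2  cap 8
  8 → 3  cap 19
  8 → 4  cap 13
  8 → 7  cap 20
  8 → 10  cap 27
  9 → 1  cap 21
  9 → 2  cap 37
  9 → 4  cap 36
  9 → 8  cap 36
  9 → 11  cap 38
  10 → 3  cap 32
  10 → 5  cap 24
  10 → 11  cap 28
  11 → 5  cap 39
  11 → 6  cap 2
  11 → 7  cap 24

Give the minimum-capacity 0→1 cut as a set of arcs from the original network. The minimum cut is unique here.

Min-cut arcs: {(0,9), (5,1), (5,9), (6,1)} (total capacity 60)

augment #1: 0→6→1 push 1
augment #2: 0→9→1 push 21
augment #3: 0→2→5→1 push 5
augment #4: 0→6→5→1 push 25
augment #5: 0→2→4→5→1 push 2
augment #6: 0→2→10→5→1 push 1
augment #7: 0→2→10→5→9→8→1 push 5
max flow = 60; residual-reachable set from 0 gives S-side
cut edges (S→T): {(0,9), (5,1), (5,9), (6,1)} total cap 60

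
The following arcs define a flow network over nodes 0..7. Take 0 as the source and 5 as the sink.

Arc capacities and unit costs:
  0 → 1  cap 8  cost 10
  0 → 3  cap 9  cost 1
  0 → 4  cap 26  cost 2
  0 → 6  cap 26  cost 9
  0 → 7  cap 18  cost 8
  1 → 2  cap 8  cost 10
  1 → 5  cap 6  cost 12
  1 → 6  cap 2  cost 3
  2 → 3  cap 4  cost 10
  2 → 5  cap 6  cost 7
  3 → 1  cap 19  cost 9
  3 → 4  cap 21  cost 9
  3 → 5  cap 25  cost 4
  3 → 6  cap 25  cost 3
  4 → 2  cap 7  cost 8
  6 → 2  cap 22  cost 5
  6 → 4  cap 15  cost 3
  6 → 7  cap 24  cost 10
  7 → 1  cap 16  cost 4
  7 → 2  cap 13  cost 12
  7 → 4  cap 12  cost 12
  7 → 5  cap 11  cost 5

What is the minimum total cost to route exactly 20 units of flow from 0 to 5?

shortest-cost path #1: 0→3→5 push 9 @ unit cost 5 (adds 45)
shortest-cost path #2: 0→7→5 push 11 @ unit cost 13 (adds 143)
total cost = 188

Minimum cost for 20 units: 188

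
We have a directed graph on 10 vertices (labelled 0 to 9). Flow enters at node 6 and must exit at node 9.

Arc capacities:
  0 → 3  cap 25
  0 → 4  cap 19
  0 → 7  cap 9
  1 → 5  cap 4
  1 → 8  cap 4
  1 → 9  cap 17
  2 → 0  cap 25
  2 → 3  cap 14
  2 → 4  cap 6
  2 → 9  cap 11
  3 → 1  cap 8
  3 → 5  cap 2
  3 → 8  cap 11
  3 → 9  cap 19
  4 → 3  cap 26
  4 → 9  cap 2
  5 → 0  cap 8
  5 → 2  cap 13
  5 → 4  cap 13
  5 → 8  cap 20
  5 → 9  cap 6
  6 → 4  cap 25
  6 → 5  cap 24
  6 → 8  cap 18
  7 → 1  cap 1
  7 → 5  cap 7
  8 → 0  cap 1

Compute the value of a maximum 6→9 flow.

Maximum flow value: 47

augment #1: 6→4→9 bottleneck 2, total now 2
augment #2: 6→5→9 bottleneck 6, total now 8
augment #3: 6→4→3→9 bottleneck 19, total now 27
augment #4: 6→5→2→9 bottleneck 11, total now 38
augment #5: 6→4→3→1→9 bottleneck 4, total now 42
augment #6: 6→5→0→3→1→9 bottleneck 4, total now 46
augment #7: 6→5→0→7→1→9 bottleneck 1, total now 47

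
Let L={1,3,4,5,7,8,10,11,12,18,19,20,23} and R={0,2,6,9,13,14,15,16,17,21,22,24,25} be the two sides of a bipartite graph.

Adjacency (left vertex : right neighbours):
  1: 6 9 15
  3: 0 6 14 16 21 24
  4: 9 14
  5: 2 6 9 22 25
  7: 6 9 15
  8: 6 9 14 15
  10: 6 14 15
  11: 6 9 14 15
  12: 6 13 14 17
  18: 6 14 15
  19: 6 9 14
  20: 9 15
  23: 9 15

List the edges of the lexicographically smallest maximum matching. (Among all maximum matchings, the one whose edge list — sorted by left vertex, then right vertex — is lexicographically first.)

Lex-smallest maximum matching: {(1,6), (3,0), (4,9), (5,2), (7,15), (8,14), (12,13)}

|M| = 7 (so the lex-smallest maximum matching has 7 edges)
process left vertices in ascending order; for each, take the smallest-labelled available neighbour that still permits 7 edges overall, or leave it unmatched if none does
lex-smallest matching: {1-6, 3-0, 4-9, 5-2, 7-15, 8-14, 12-13}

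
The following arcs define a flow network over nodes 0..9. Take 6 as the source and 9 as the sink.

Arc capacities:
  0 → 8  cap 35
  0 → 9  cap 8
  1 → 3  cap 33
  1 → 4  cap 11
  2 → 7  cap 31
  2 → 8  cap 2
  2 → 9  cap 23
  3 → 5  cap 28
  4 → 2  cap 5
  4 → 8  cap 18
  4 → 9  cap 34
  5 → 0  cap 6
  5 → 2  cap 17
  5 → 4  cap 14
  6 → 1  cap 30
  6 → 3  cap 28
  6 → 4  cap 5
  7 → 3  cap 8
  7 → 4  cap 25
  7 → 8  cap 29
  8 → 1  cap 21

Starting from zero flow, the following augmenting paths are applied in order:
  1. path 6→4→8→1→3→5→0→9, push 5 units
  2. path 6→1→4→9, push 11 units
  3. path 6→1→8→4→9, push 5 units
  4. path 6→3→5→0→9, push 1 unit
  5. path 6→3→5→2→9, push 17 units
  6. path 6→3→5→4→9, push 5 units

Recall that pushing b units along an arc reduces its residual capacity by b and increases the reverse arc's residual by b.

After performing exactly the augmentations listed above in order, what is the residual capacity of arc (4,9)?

Residual capacity of (4,9): 13

after path 1 (6→4→8→1→3→5→0→9, push 5): res(4,9)=34
after path 2 (6→1→4→9, push 11): res(4,9)=23
after path 3 (6→1→8→4→9, push 5): res(4,9)=18
after path 4 (6→3→5→0→9, push 1): res(4,9)=18
after path 5 (6→3→5→2→9, push 17): res(4,9)=18
after path 6 (6→3→5→4→9, push 5): res(4,9)=13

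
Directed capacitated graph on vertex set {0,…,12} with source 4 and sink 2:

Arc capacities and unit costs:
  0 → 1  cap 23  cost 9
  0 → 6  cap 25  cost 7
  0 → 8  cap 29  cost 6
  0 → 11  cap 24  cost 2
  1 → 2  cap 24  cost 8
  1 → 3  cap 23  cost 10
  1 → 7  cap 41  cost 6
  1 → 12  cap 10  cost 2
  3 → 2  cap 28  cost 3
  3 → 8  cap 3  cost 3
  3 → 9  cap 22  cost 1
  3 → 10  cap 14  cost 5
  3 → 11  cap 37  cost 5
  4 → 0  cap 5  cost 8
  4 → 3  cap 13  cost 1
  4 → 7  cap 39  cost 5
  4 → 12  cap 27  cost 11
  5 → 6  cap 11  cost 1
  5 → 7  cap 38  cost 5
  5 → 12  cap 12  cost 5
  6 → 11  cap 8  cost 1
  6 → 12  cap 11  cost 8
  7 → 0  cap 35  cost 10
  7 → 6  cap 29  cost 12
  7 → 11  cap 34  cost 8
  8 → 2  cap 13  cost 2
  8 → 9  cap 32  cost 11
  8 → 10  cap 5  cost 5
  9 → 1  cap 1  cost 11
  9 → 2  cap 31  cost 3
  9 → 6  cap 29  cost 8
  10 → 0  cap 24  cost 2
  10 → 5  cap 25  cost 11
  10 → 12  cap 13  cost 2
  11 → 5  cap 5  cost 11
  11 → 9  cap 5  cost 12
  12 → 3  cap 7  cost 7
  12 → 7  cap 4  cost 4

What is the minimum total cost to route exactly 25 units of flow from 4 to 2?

Minimum cost for 25 units: 279

shortest-cost path #1: 4→3→2 push 13 @ unit cost 4 (adds 52)
shortest-cost path #2: 4→0→8→2 push 5 @ unit cost 16 (adds 80)
shortest-cost path #3: 4→12→3→2 push 7 @ unit cost 21 (adds 147)
total cost = 279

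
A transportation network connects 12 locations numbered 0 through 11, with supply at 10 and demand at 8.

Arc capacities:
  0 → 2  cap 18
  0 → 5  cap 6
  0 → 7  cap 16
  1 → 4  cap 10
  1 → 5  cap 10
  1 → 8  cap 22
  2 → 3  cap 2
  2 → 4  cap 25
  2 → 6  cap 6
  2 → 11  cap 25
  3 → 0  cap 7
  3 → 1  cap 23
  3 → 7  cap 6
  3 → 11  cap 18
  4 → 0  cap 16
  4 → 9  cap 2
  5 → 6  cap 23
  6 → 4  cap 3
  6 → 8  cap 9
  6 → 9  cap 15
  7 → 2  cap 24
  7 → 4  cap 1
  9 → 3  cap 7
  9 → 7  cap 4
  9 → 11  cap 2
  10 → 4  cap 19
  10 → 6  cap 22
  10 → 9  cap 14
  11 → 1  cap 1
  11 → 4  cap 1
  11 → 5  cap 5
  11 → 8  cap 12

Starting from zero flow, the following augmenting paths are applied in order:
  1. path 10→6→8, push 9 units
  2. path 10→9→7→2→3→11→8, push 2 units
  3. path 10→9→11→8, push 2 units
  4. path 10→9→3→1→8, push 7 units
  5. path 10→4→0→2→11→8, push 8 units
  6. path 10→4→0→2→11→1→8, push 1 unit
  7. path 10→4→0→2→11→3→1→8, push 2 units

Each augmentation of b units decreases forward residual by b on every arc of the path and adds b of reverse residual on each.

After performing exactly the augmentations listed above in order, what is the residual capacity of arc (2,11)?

Residual capacity of (2,11): 14

after path 1 (10→6→8, push 9): res(2,11)=25
after path 2 (10→9→7→2→3→11→8, push 2): res(2,11)=25
after path 3 (10→9→11→8, push 2): res(2,11)=25
after path 4 (10→9→3→1→8, push 7): res(2,11)=25
after path 5 (10→4→0→2→11→8, push 8): res(2,11)=17
after path 6 (10→4→0→2→11→1→8, push 1): res(2,11)=16
after path 7 (10→4→0→2→11→3→1→8, push 2): res(2,11)=14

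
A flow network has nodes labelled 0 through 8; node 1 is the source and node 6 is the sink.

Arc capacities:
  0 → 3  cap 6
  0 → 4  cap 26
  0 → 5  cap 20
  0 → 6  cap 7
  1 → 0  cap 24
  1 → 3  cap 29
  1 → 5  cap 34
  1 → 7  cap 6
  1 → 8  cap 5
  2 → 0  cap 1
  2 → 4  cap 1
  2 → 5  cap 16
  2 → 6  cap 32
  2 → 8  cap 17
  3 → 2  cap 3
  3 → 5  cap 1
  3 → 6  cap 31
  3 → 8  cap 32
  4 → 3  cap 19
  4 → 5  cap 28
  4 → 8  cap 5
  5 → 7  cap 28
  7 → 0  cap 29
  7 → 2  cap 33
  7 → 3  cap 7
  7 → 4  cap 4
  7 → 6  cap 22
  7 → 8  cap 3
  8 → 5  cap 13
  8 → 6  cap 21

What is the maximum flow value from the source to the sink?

Maximum flow value: 92

augment #1: 1→0→6 bottleneck 7, total now 7
augment #2: 1→3→6 bottleneck 29, total now 36
augment #3: 1→7→6 bottleneck 6, total now 42
augment #4: 1→8→6 bottleneck 5, total now 47
augment #5: 1→0→3→6 bottleneck 2, total now 49
augment #6: 1→5→7→6 bottleneck 16, total now 65
augment #7: 1→0→3→2→6 bottleneck 3, total now 68
augment #8: 1→0→3→8→6 bottleneck 1, total now 69
augment #9: 1→0→4→8→6 bottleneck 5, total now 74
augment #10: 1→5→7→2→6 bottleneck 12, total now 86
augment #11: 1→0→4→3→8→6 bottleneck 6, total now 92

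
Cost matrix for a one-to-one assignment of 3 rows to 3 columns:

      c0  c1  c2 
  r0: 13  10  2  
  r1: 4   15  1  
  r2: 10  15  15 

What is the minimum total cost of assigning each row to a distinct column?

one of 2 optimal assignments: row0→col1 (cost 10), row1→col2 (cost 1), row2→col0 (cost 10)
total = 10 + 1 + 10 = 21

Minimum assignment cost: 21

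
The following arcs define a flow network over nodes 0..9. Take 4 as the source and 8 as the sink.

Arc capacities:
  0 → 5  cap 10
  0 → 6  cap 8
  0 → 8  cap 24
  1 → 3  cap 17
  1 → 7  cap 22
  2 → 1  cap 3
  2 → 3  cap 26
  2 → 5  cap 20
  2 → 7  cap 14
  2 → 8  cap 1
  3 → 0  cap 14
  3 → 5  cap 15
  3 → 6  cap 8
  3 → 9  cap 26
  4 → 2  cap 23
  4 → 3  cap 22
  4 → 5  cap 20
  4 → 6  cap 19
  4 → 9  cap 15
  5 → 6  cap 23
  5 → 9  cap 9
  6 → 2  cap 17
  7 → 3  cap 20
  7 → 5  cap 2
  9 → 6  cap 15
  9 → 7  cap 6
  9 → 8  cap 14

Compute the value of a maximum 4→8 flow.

Maximum flow value: 29

augment #1: 4→2→8 bottleneck 1, total now 1
augment #2: 4→9→8 bottleneck 14, total now 15
augment #3: 4→3→0→8 bottleneck 14, total now 29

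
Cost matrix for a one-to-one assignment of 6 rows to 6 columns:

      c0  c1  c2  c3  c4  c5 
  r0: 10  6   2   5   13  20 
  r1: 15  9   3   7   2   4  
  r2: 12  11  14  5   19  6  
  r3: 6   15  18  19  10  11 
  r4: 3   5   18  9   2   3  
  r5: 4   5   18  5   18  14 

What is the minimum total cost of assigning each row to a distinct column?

optimal assignment: row0→col2 (cost 2), row1→col4 (cost 2), row2→col3 (cost 5), row3→col0 (cost 6), row4→col5 (cost 3), row5→col1 (cost 5)
total = 2 + 2 + 5 + 6 + 3 + 5 = 23

Minimum assignment cost: 23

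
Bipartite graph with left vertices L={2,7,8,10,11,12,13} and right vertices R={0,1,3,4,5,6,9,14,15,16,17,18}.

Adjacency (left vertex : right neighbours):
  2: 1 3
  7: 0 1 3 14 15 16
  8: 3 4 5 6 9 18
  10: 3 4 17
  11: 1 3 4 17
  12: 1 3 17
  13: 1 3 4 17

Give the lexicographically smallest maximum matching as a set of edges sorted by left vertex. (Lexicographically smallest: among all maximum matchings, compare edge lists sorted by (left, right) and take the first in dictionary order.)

|M| = 6 (so the lex-smallest maximum matching has 6 edges)
process left vertices in ascending order; for each, take the smallest-labelled available neighbour that still permits 6 edges overall, or leave it unmatched if none does
lex-smallest matching: {2-1, 7-0, 8-5, 10-3, 11-4, 12-17}

Lex-smallest maximum matching: {(2,1), (7,0), (8,5), (10,3), (11,4), (12,17)}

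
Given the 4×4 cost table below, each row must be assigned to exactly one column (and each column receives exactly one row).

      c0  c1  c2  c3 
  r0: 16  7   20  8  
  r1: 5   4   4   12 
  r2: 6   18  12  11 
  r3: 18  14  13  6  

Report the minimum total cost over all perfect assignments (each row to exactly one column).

Minimum assignment cost: 23

optimal assignment: row0→col1 (cost 7), row1→col2 (cost 4), row2→col0 (cost 6), row3→col3 (cost 6)
total = 7 + 4 + 6 + 6 = 23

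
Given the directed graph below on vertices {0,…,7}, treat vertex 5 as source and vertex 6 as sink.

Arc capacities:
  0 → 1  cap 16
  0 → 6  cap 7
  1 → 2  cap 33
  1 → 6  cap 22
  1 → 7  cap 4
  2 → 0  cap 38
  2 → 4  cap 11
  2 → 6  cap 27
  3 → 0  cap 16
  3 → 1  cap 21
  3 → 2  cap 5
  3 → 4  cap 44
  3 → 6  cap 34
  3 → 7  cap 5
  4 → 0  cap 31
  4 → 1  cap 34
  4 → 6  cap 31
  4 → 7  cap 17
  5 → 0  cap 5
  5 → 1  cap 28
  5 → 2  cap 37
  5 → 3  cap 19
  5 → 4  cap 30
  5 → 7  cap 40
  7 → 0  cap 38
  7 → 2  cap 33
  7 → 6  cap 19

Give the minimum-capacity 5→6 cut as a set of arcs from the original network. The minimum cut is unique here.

augment #1: 5→0→6 push 5
augment #2: 5→1→6 push 22
augment #3: 5→2→6 push 27
augment #4: 5→3→6 push 19
augment #5: 5→4→6 push 30
augment #6: 5→7→6 push 19
augment #7: 5→2→0→6 push 2
augment #8: 5→2→4→6 push 1
max flow = 125; residual-reachable set from 5 gives S-side
cut edges (S→T): {(0,6), (1,6), (2,6), (4,6), (5,3), (7,6)} total cap 125

Min-cut arcs: {(0,6), (1,6), (2,6), (4,6), (5,3), (7,6)} (total capacity 125)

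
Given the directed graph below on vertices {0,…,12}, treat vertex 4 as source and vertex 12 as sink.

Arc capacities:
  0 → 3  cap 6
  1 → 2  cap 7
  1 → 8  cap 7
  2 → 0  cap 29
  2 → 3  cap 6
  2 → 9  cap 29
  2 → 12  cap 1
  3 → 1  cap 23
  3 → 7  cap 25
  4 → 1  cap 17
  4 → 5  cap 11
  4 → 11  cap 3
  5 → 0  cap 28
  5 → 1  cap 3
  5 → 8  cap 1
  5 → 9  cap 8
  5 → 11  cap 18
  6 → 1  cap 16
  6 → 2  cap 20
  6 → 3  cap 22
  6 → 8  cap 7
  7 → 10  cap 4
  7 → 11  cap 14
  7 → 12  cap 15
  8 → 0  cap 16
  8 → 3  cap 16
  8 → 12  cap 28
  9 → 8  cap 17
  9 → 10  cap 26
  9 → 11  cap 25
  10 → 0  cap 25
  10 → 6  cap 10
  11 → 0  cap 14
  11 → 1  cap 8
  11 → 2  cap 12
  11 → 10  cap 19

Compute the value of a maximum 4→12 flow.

augment #1: 4→1→2→12 bottleneck 1, total now 1
augment #2: 4→1→8→12 bottleneck 7, total now 8
augment #3: 4→5→8→12 bottleneck 1, total now 9
augment #4: 4→5→9→8→12 bottleneck 8, total now 17
augment #5: 4→1→2→3→7→12 bottleneck 6, total now 23
augment #6: 4→5→0→3→7→12 bottleneck 2, total now 25
augment #7: 4→11→0→3→7→12 bottleneck 3, total now 28

Maximum flow value: 28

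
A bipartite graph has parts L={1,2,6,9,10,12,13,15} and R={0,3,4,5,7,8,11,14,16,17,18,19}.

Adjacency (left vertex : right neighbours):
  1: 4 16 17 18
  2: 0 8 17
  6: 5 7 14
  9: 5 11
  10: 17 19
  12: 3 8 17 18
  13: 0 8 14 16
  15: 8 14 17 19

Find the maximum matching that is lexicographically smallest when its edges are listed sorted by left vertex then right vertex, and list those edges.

Lex-smallest maximum matching: {(1,4), (2,0), (6,5), (9,11), (10,17), (12,3), (13,8), (15,14)}

|M| = 8 (so the lex-smallest maximum matching has 8 edges)
process left vertices in ascending order; for each, take the smallest-labelled available neighbour that still permits 8 edges overall, or leave it unmatched if none does
lex-smallest matching: {1-4, 2-0, 6-5, 9-11, 10-17, 12-3, 13-8, 15-14}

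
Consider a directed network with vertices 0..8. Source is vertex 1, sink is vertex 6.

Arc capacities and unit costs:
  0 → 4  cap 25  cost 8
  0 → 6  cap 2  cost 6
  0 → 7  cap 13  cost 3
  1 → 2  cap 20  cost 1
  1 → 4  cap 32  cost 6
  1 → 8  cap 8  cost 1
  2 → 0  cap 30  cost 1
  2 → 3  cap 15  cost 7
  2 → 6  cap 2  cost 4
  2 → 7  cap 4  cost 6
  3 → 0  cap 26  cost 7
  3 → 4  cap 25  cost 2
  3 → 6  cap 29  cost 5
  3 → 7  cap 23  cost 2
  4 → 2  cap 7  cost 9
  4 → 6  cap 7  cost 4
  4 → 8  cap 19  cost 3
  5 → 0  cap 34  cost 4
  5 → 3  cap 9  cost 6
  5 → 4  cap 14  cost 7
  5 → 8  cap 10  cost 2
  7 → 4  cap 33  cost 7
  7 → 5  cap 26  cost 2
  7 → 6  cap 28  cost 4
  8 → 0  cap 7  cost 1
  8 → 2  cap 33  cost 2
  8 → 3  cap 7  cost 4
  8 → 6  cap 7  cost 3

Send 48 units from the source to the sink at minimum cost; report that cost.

Minimum cost for 48 units: 537

shortest-cost path #1: 1→8→6 push 7 @ unit cost 4 (adds 28)
shortest-cost path #2: 1→2→6 push 2 @ unit cost 5 (adds 10)
shortest-cost path #3: 1→2→0→6 push 2 @ unit cost 8 (adds 16)
shortest-cost path #4: 1→2→0→7→6 push 13 @ unit cost 9 (adds 117)
shortest-cost path #5: 1→4→6 push 7 @ unit cost 10 (adds 70)
shortest-cost path #6: 1→8→3→6 push 1 @ unit cost 10 (adds 10)
shortest-cost path #7: 1→2→7→6 push 3 @ unit cost 11 (adds 33)
shortest-cost path #8: 1→4→8→3→6 push 6 @ unit cost 18 (adds 108)
shortest-cost path #9: 1→4→8→0→2→7→6 push 1 @ unit cost 19 (adds 19)
shortest-cost path #10: 1→4→8→0→2→3→6 push 6 @ unit cost 21 (adds 126)
total cost = 537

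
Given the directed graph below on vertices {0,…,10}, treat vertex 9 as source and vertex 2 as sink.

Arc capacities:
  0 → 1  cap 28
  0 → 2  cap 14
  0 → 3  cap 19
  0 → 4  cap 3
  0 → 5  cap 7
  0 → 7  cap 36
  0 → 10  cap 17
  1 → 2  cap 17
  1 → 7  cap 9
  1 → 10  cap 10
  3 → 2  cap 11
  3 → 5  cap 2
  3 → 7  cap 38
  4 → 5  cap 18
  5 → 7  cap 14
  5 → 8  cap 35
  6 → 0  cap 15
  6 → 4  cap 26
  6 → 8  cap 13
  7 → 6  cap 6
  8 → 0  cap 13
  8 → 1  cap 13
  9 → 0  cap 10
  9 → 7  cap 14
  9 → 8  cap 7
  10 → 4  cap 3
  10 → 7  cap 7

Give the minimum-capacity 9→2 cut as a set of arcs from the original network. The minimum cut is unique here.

Min-cut arcs: {(7,6), (9,0), (9,8)} (total capacity 23)

augment #1: 9→0→2 push 10
augment #2: 9→8→0→2 push 4
augment #3: 9→8→1→2 push 3
augment #4: 9→7→6→0→1→2 push 6
max flow = 23; residual-reachable set from 9 gives S-side
cut edges (S→T): {(7,6), (9,0), (9,8)} total cap 23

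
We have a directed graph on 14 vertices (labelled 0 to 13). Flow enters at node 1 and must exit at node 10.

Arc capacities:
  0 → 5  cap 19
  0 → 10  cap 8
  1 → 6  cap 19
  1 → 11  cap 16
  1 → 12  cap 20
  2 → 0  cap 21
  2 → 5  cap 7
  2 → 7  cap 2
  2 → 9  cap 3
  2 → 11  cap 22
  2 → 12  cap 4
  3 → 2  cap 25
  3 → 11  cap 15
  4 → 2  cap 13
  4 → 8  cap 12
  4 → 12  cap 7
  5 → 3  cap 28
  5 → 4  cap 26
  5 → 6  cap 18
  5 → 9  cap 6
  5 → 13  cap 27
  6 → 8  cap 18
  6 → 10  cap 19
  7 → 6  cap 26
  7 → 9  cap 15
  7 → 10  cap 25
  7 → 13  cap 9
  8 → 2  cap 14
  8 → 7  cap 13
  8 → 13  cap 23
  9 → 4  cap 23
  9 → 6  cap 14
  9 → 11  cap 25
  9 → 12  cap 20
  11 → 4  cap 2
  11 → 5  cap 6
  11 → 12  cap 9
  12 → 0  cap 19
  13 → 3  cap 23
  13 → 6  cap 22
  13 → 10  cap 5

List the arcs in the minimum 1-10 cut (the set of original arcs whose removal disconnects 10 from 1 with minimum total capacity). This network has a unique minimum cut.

Min-cut arcs: {(1,6), (11,4), (11,5), (12,0)} (total capacity 46)

augment #1: 1→6→10 push 19
augment #2: 1→12→0→10 push 8
augment #3: 1→11→5→13→10 push 5
augment #4: 1→11→4→2→7→10 push 2
augment #5: 1→11→5→4→8→7→10 push 1
augment #6: 1→12→0→5→4→8→7→10 push 11
max flow = 46; residual-reachable set from 1 gives S-side
cut edges (S→T): {(1,6), (11,4), (11,5), (12,0)} total cap 46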